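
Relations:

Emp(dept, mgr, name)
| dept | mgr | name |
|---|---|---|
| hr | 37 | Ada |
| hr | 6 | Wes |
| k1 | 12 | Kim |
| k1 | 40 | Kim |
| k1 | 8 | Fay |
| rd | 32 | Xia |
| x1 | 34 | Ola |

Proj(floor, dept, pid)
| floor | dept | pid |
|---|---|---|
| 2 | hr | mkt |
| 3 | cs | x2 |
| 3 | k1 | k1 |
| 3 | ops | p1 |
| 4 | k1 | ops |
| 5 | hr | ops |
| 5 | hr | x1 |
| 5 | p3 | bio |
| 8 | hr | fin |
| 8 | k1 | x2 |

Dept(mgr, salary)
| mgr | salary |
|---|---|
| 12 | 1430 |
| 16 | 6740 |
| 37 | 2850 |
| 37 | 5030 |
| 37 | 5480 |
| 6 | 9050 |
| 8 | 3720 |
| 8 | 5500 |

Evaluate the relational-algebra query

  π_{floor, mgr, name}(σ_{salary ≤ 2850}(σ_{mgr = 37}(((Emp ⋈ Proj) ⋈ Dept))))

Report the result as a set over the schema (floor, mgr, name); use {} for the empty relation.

{(2, 37, Ada), (5, 37, Ada), (8, 37, Ada)}

Natural join on dept: {(hr, 37, Ada, 2, mkt), (hr, 37, Ada, 5, ops), (hr, 37, Ada, 5, x1), (hr, 37, Ada, 8, fin), (hr, 6, Wes, 2, mkt), (hr, 6, Wes, 5, ops), (hr, 6, Wes, 5, x1), (hr, 6, Wes, 8, fin), (k1, 12, Kim, 3, k1), (k1, 12, Kim, 4, ops), (k1, 12, Kim, 8, x2), (k1, 40, Kim, 3, k1), (k1, 40, Kim, 4, ops), (k1, 40, Kim, 8, x2), (k1, 8, Fay, 3, k1), (k1, 8, Fay, 4, ops), (k1, 8, Fay, 8, x2)}
Natural join on mgr: {(hr, 37, Ada, 2, mkt, 2850), (hr, 37, Ada, 2, mkt, 5030), (hr, 37, Ada, 2, mkt, 5480), (hr, 37, Ada, 5, ops, 2850), (hr, 37, Ada, 5, ops, 5030), (hr, 37, Ada, 5, ops, 5480), (hr, 37, Ada, 5, x1, 2850), (hr, 37, Ada, 5, x1, 5030), (hr, 37, Ada, 5, x1, 5480), (hr, 37, Ada, 8, fin, 2850), (hr, 37, Ada, 8, fin, 5030), (hr, 37, Ada, 8, fin, 5480), (hr, 6, Wes, 2, mkt, 9050), (hr, 6, Wes, 5, ops, 9050), (hr, 6, Wes, 5, x1, 9050), (hr, 6, Wes, 8, fin, 9050), (k1, 12, Kim, 3, k1, 1430), (k1, 12, Kim, 4, ops, 1430), (k1, 12, Kim, 8, x2, 1430), (k1, 8, Fay, 3, k1, 3720), (k1, 8, Fay, 3, k1, 5500), (k1, 8, Fay, 4, ops, 3720), (k1, 8, Fay, 4, ops, 5500), (k1, 8, Fay, 8, x2, 3720), (k1, 8, Fay, 8, x2, 5500)}
σ[mgr = 37]: keep tuples satisfying mgr = 37 → {(hr, 37, Ada, 2, mkt, 2850), (hr, 37, Ada, 2, mkt, 5030), (hr, 37, Ada, 2, mkt, 5480), (hr, 37, Ada, 5, ops, 2850), (hr, 37, Ada, 5, ops, 5030), (hr, 37, Ada, 5, ops, 5480), (hr, 37, Ada, 5, x1, 2850), (hr, 37, Ada, 5, x1, 5030), (hr, 37, Ada, 5, x1, 5480), (hr, 37, Ada, 8, fin, 2850), (hr, 37, Ada, 8, fin, 5030), (hr, 37, Ada, 8, fin, 5480)}
σ[salary ≤ 2850]: keep tuples satisfying salary ≤ 2850 → {(hr, 37, Ada, 2, mkt, 2850), (hr, 37, Ada, 5, ops, 2850), (hr, 37, Ada, 5, x1, 2850), (hr, 37, Ada, 8, fin, 2850)}
π[floor, mgr, name]: project onto (floor, mgr, name) (1 duplicate(s) eliminated) → {(2, 37, Ada), (5, 37, Ada), (8, 37, Ada)}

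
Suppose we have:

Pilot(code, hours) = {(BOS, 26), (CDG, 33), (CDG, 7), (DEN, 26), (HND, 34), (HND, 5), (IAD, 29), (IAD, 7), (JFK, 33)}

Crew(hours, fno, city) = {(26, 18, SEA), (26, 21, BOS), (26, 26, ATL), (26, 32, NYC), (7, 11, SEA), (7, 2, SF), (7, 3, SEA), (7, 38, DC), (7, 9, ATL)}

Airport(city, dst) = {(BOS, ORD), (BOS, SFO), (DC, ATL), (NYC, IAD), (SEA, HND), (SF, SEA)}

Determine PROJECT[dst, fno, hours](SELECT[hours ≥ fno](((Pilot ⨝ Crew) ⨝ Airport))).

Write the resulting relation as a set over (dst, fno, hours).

{(HND, 18, 26), (HND, 3, 7), (ORD, 21, 26), (SEA, 2, 7), (SFO, 21, 26)}

Joining Pilot and Crew on hours yields {(BOS, 26, 18, SEA), (BOS, 26, 21, BOS), (BOS, 26, 26, ATL), (BOS, 26, 32, NYC), (CDG, 7, 11, SEA), (CDG, 7, 2, SF), (CDG, 7, 3, SEA), (CDG, 7, 38, DC), (CDG, 7, 9, ATL), (DEN, 26, 18, SEA), (DEN, 26, 21, BOS), (DEN, 26, 26, ATL), (DEN, 26, 32, NYC), (IAD, 7, 11, SEA), (IAD, 7, 2, SF), (IAD, 7, 3, SEA), (IAD, 7, 38, DC), (IAD, 7, 9, ATL)}.
Joining (Pilot ⨝ Crew) and Airport on city yields {(BOS, 26, 18, SEA, HND), (BOS, 26, 21, BOS, ORD), (BOS, 26, 21, BOS, SFO), (BOS, 26, 32, NYC, IAD), (CDG, 7, 11, SEA, HND), (CDG, 7, 2, SF, SEA), (CDG, 7, 3, SEA, HND), (CDG, 7, 38, DC, ATL), (DEN, 26, 18, SEA, HND), (DEN, 26, 21, BOS, ORD), (DEN, 26, 21, BOS, SFO), (DEN, 26, 32, NYC, IAD), (IAD, 7, 11, SEA, HND), (IAD, 7, 2, SF, SEA), (IAD, 7, 3, SEA, HND), (IAD, 7, 38, DC, ATL)}.
Filtering on hours ≥ fno leaves {(BOS, 26, 18, SEA, HND), (BOS, 26, 21, BOS, ORD), (BOS, 26, 21, BOS, SFO), (CDG, 7, 2, SF, SEA), (CDG, 7, 3, SEA, HND), (DEN, 26, 18, SEA, HND), (DEN, 26, 21, BOS, ORD), (DEN, 26, 21, BOS, SFO), (IAD, 7, 2, SF, SEA), (IAD, 7, 3, SEA, HND)}.
Projecting to dst, fno, hours (5 duplicate(s) eliminated): {(HND, 18, 26), (HND, 3, 7), (ORD, 21, 26), (SEA, 2, 7), (SFO, 21, 26)}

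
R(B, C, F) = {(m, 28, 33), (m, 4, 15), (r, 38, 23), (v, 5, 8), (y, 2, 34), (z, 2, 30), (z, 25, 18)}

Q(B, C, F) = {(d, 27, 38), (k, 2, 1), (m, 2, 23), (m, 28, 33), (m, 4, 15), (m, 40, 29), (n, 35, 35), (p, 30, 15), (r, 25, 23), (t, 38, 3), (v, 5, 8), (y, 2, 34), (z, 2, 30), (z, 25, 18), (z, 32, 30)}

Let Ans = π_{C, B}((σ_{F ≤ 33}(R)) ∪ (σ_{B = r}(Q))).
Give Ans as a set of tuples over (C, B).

Apply σ_{F ≤ 33}; surviving tuples: {(m, 28, 33), (m, 4, 15), (r, 38, 23), (v, 5, 8), (z, 2, 30), (z, 25, 18)}
Apply σ_{B = r}; surviving tuples: {(r, 25, 23)}
Union: {(m, 28, 33), (m, 4, 15), (r, 38, 23), (v, 5, 8), (z, 2, 30), (z, 25, 18)} with {(r, 25, 23)} → {(m, 28, 33), (m, 4, 15), (r, 25, 23), (r, 38, 23), (v, 5, 8), (z, 2, 30), (z, 25, 18)}
π_{C, B} gives {(2, z), (25, r), (25, z), (28, m), (38, r), (4, m), (5, v)}.

{(2, z), (25, r), (25, z), (28, m), (38, r), (4, m), (5, v)}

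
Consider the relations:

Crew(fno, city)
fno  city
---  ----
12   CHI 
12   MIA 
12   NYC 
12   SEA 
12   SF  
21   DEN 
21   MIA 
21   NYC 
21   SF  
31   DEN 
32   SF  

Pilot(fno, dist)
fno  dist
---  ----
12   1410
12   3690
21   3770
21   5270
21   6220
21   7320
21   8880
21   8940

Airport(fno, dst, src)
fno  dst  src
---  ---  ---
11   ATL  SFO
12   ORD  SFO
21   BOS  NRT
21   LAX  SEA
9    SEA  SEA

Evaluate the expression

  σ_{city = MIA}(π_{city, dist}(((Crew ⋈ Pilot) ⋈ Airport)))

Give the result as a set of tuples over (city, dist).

Natural join on fno: {(12, CHI, 1410), (12, CHI, 3690), (12, MIA, 1410), (12, MIA, 3690), (12, NYC, 1410), (12, NYC, 3690), (12, SEA, 1410), (12, SEA, 3690), (12, SF, 1410), (12, SF, 3690), (21, DEN, 3770), (21, DEN, 5270), (21, DEN, 6220), (21, DEN, 7320), (21, DEN, 8880), (21, DEN, 8940), (21, MIA, 3770), (21, MIA, 5270), (21, MIA, 6220), (21, MIA, 7320), (21, MIA, 8880), (21, MIA, 8940), (21, NYC, 3770), (21, NYC, 5270), (21, NYC, 6220), (21, NYC, 7320), (21, NYC, 8880), (21, NYC, 8940), (21, SF, 3770), (21, SF, 5270), (21, SF, 6220), (21, SF, 7320), (21, SF, 8880), (21, SF, 8940)}
Natural join on fno: {(12, CHI, 1410, ORD, SFO), (12, CHI, 3690, ORD, SFO), (12, MIA, 1410, ORD, SFO), (12, MIA, 3690, ORD, SFO), (12, NYC, 1410, ORD, SFO), (12, NYC, 3690, ORD, SFO), (12, SEA, 1410, ORD, SFO), (12, SEA, 3690, ORD, SFO), (12, SF, 1410, ORD, SFO), (12, SF, 3690, ORD, SFO), (21, DEN, 3770, BOS, NRT), (21, DEN, 3770, LAX, SEA), (21, DEN, 5270, BOS, NRT), (21, DEN, 5270, LAX, SEA), (21, DEN, 6220, BOS, NRT), (21, DEN, 6220, LAX, SEA), (21, DEN, 7320, BOS, NRT), (21, DEN, 7320, LAX, SEA), (21, DEN, 8880, BOS, NRT), (21, DEN, 8880, LAX, SEA), (21, DEN, 8940, BOS, NRT), (21, DEN, 8940, LAX, SEA), (21, MIA, 3770, BOS, NRT), (21, MIA, 3770, LAX, SEA), (21, MIA, 5270, BOS, NRT), (21, MIA, 5270, LAX, SEA), (21, MIA, 6220, BOS, NRT), (21, MIA, 6220, LAX, SEA), (21, MIA, 7320, BOS, NRT), (21, MIA, 7320, LAX, SEA), (21, MIA, 8880, BOS, NRT), (21, MIA, 8880, LAX, SEA), (21, MIA, 8940, BOS, NRT), (21, MIA, 8940, LAX, SEA), (21, NYC, 3770, BOS, NRT), (21, NYC, 3770, LAX, SEA), (21, NYC, 5270, BOS, NRT), (21, NYC, 5270, LAX, SEA), (21, NYC, 6220, BOS, NRT), (21, NYC, 6220, LAX, SEA), (21, NYC, 7320, BOS, NRT), (21, NYC, 7320, LAX, SEA), (21, NYC, 8880, BOS, NRT), (21, NYC, 8880, LAX, SEA), (21, NYC, 8940, BOS, NRT), (21, NYC, 8940, LAX, SEA), (21, SF, 3770, BOS, NRT), (21, SF, 3770, LAX, SEA), (21, SF, 5270, BOS, NRT), (21, SF, 5270, LAX, SEA), (21, SF, 6220, BOS, NRT), (21, SF, 6220, LAX, SEA), (21, SF, 7320, BOS, NRT), (21, SF, 7320, LAX, SEA), (21, SF, 8880, BOS, NRT), (21, SF, 8880, LAX, SEA), (21, SF, 8940, BOS, NRT), (21, SF, 8940, LAX, SEA)}
Projecting to city, dist (24 duplicate(s) eliminated): {(CHI, 1410), (CHI, 3690), (DEN, 3770), (DEN, 5270), (DEN, 6220), (DEN, 7320), (DEN, 8880), (DEN, 8940), (MIA, 1410), (MIA, 3690), (MIA, 3770), (MIA, 5270), (MIA, 6220), (MIA, 7320), (MIA, 8880), (MIA, 8940), (NYC, 1410), (NYC, 3690), (NYC, 3770), (NYC, 5270), (NYC, 6220), (NYC, 7320), (NYC, 8880), (NYC, 8940), (SEA, 1410), (SEA, 3690), (SF, 1410), (SF, 3690), (SF, 3770), (SF, 5270), (SF, 6220), (SF, 7320), (SF, 8880), (SF, 8940)}
σ[city = MIA]: keep tuples satisfying city = MIA → {(MIA, 1410), (MIA, 3690), (MIA, 3770), (MIA, 5270), (MIA, 6220), (MIA, 7320), (MIA, 8880), (MIA, 8940)}

{(MIA, 1410), (MIA, 3690), (MIA, 3770), (MIA, 5270), (MIA, 6220), (MIA, 7320), (MIA, 8880), (MIA, 8940)}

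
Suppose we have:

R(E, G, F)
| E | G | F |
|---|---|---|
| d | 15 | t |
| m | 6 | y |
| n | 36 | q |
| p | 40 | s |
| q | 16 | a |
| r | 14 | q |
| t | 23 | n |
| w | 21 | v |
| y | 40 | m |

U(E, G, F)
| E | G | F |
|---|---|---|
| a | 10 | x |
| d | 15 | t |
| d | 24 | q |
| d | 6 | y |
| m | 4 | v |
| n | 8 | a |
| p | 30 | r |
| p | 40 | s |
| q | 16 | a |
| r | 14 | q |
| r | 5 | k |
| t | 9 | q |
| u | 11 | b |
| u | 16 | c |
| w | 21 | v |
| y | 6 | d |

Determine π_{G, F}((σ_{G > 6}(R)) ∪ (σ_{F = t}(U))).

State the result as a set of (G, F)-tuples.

{(14, q), (15, t), (16, a), (21, v), (23, n), (36, q), (40, m), (40, s)}

σ[G > 6]: keep tuples satisfying G > 6 → {(d, 15, t), (n, 36, q), (p, 40, s), (q, 16, a), (r, 14, q), (t, 23, n), (w, 21, v), (y, 40, m)}
σ[F = t]: keep tuples satisfying F = t → {(d, 15, t)}
Union: {(d, 15, t), (n, 36, q), (p, 40, s), (q, 16, a), (r, 14, q), (t, 23, n), (w, 21, v), (y, 40, m)} with {(d, 15, t)} → {(d, 15, t), (n, 36, q), (p, 40, s), (q, 16, a), (r, 14, q), (t, 23, n), (w, 21, v), (y, 40, m)}
π[G, F]: project onto (G, F) → {(14, q), (15, t), (16, a), (21, v), (23, n), (36, q), (40, m), (40, s)}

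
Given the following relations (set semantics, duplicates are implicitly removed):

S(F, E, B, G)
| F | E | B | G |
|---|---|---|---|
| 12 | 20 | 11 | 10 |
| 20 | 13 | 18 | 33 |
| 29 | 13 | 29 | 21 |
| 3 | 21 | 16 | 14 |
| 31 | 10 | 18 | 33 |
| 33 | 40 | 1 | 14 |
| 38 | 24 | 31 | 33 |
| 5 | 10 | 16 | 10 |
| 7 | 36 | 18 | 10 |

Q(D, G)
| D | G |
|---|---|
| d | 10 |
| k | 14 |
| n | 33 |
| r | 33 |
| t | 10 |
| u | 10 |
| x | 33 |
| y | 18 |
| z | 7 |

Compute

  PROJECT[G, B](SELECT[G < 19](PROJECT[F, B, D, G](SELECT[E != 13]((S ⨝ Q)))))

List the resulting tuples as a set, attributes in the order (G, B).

S ⋈ Q (natural join on G): {(12, 20, 11, 10, d), (12, 20, 11, 10, t), (12, 20, 11, 10, u), (20, 13, 18, 33, n), (20, 13, 18, 33, r), (20, 13, 18, 33, x), (3, 21, 16, 14, k), (31, 10, 18, 33, n), (31, 10, 18, 33, r), (31, 10, 18, 33, x), (33, 40, 1, 14, k), (38, 24, 31, 33, n), (38, 24, 31, 33, r), (38, 24, 31, 33, x), (5, 10, 16, 10, d), (5, 10, 16, 10, t), (5, 10, 16, 10, u), (7, 36, 18, 10, d), (7, 36, 18, 10, t), (7, 36, 18, 10, u)}
σ[E != 13]: keep tuples satisfying E != 13 → {(12, 20, 11, 10, d), (12, 20, 11, 10, t), (12, 20, 11, 10, u), (3, 21, 16, 14, k), (31, 10, 18, 33, n), (31, 10, 18, 33, r), (31, 10, 18, 33, x), (33, 40, 1, 14, k), (38, 24, 31, 33, n), (38, 24, 31, 33, r), (38, 24, 31, 33, x), (5, 10, 16, 10, d), (5, 10, 16, 10, t), (5, 10, 16, 10, u), (7, 36, 18, 10, d), (7, 36, 18, 10, t), (7, 36, 18, 10, u)}
π_{F, B, D, G} gives {(12, 11, d, 10), (12, 11, t, 10), (12, 11, u, 10), (3, 16, k, 14), (31, 18, n, 33), (31, 18, r, 33), (31, 18, x, 33), (33, 1, k, 14), (38, 31, n, 33), (38, 31, r, 33), (38, 31, x, 33), (5, 16, d, 10), (5, 16, t, 10), (5, 16, u, 10), (7, 18, d, 10), (7, 18, t, 10), (7, 18, u, 10)}.
σ[G < 19]: keep tuples satisfying G < 19 → {(12, 11, d, 10), (12, 11, t, 10), (12, 11, u, 10), (3, 16, k, 14), (33, 1, k, 14), (5, 16, d, 10), (5, 16, t, 10), (5, 16, u, 10), (7, 18, d, 10), (7, 18, t, 10), (7, 18, u, 10)}
π_{G, B} gives {(10, 11), (10, 16), (10, 18), (14, 1), (14, 16)} (6 duplicate(s) eliminated).

{(10, 11), (10, 16), (10, 18), (14, 1), (14, 16)}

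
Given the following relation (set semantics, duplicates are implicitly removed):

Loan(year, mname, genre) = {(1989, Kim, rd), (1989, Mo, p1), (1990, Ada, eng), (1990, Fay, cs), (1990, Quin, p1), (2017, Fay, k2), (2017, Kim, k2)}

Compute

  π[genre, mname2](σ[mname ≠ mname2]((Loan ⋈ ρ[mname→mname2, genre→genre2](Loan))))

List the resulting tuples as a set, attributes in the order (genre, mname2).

{(cs, Ada), (cs, Quin), (eng, Fay), (eng, Quin), (k2, Fay), (k2, Kim), (p1, Ada), (p1, Fay), (p1, Kim), (rd, Mo)}

ρ[mname→mname2, genre→genre2]: schema becomes (year, mname2, genre2); tuples unchanged.
Natural join on year: {(1989, Kim, rd, Kim, rd), (1989, Kim, rd, Mo, p1), (1989, Mo, p1, Kim, rd), (1989, Mo, p1, Mo, p1), (1990, Ada, eng, Ada, eng), (1990, Ada, eng, Fay, cs), (1990, Ada, eng, Quin, p1), (1990, Fay, cs, Ada, eng), (1990, Fay, cs, Fay, cs), (1990, Fay, cs, Quin, p1), (1990, Quin, p1, Ada, eng), (1990, Quin, p1, Fay, cs), (1990, Quin, p1, Quin, p1), (2017, Fay, k2, Fay, k2), (2017, Fay, k2, Kim, k2), (2017, Kim, k2, Fay, k2), (2017, Kim, k2, Kim, k2)}
Apply σ_{mname ≠ mname2}; surviving tuples: {(1989, Kim, rd, Mo, p1), (1989, Mo, p1, Kim, rd), (1990, Ada, eng, Fay, cs), (1990, Ada, eng, Quin, p1), (1990, Fay, cs, Ada, eng), (1990, Fay, cs, Quin, p1), (1990, Quin, p1, Ada, eng), (1990, Quin, p1, Fay, cs), (2017, Fay, k2, Kim, k2), (2017, Kim, k2, Fay, k2)}
Keep only column(s) genre, mname2: {(cs, Ada), (cs, Quin), (eng, Fay), (eng, Quin), (k2, Fay), (k2, Kim), (p1, Ada), (p1, Fay), (p1, Kim), (rd, Mo)}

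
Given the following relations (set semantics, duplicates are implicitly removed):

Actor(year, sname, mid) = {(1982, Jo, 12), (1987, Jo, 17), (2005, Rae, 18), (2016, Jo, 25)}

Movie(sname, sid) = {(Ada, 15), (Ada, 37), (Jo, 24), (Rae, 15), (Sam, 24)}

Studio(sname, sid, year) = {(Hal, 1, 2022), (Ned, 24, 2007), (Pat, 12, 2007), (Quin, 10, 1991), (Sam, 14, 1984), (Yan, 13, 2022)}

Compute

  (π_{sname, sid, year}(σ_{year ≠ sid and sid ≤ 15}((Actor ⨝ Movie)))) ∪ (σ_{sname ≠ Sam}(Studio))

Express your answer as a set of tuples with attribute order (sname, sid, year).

{(Hal, 1, 2022), (Ned, 24, 2007), (Pat, 12, 2007), (Quin, 10, 1991), (Rae, 15, 2005), (Yan, 13, 2022)}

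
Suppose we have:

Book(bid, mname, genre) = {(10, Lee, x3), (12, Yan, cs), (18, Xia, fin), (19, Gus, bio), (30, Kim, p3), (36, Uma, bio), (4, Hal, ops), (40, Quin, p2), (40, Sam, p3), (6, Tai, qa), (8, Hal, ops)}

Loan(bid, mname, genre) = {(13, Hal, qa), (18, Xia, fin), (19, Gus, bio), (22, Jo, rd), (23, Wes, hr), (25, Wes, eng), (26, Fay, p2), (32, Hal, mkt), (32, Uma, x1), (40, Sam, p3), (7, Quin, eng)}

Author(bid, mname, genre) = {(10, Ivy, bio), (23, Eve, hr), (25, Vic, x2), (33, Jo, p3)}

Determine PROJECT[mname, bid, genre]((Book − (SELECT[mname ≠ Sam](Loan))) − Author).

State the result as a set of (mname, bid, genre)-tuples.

Selection mname ≠ Sam: {(13, Hal, qa), (18, Xia, fin), (19, Gus, bio), (22, Jo, rd), (23, Wes, hr), (25, Wes, eng), (26, Fay, p2), (32, Hal, mkt), (32, Uma, x1), (7, Quin, eng)}
Difference: {(10, Lee, x3), (12, Yan, cs), (18, Xia, fin), (19, Gus, bio), (30, Kim, p3), (36, Uma, bio), (4, Hal, ops), (40, Quin, p2), (40, Sam, p3), (6, Tai, qa), (8, Hal, ops)} with {(13, Hal, qa), (18, Xia, fin), (19, Gus, bio), (22, Jo, rd), (23, Wes, hr), (25, Wes, eng), (26, Fay, p2), (32, Hal, mkt), (32, Uma, x1), (7, Quin, eng)} → {(10, Lee, x3), (12, Yan, cs), (30, Kim, p3), (36, Uma, bio), (4, Hal, ops), (40, Quin, p2), (40, Sam, p3), (6, Tai, qa), (8, Hal, ops)}
Difference: {(10, Lee, x3), (12, Yan, cs), (30, Kim, p3), (36, Uma, bio), (4, Hal, ops), (40, Quin, p2), (40, Sam, p3), (6, Tai, qa), (8, Hal, ops)} with {(10, Ivy, bio), (23, Eve, hr), (25, Vic, x2), (33, Jo, p3)} → {(10, Lee, x3), (12, Yan, cs), (30, Kim, p3), (36, Uma, bio), (4, Hal, ops), (40, Quin, p2), (40, Sam, p3), (6, Tai, qa), (8, Hal, ops)}
Keep only column(s) mname, bid, genre: {(Hal, 4, ops), (Hal, 8, ops), (Kim, 30, p3), (Lee, 10, x3), (Quin, 40, p2), (Sam, 40, p3), (Tai, 6, qa), (Uma, 36, bio), (Yan, 12, cs)}

{(Hal, 4, ops), (Hal, 8, ops), (Kim, 30, p3), (Lee, 10, x3), (Quin, 40, p2), (Sam, 40, p3), (Tai, 6, qa), (Uma, 36, bio), (Yan, 12, cs)}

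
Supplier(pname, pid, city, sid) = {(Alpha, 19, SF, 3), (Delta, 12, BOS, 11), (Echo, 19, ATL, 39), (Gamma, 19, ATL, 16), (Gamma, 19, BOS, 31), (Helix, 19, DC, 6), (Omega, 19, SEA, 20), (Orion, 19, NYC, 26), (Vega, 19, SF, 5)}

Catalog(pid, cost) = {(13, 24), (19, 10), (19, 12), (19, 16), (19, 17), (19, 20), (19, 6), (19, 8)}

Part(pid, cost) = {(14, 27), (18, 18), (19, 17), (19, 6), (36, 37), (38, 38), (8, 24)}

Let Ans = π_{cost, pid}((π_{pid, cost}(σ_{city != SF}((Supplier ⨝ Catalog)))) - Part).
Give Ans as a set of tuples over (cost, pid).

{(10, 19), (12, 19), (16, 19), (20, 19), (8, 19)}

Supplier ⋈ Catalog (natural join on pid): {(Alpha, 19, SF, 3, 10), (Alpha, 19, SF, 3, 12), (Alpha, 19, SF, 3, 16), (Alpha, 19, SF, 3, 17), (Alpha, 19, SF, 3, 20), (Alpha, 19, SF, 3, 6), (Alpha, 19, SF, 3, 8), (Echo, 19, ATL, 39, 10), (Echo, 19, ATL, 39, 12), (Echo, 19, ATL, 39, 16), (Echo, 19, ATL, 39, 17), (Echo, 19, ATL, 39, 20), (Echo, 19, ATL, 39, 6), (Echo, 19, ATL, 39, 8), (Gamma, 19, ATL, 16, 10), (Gamma, 19, ATL, 16, 12), (Gamma, 19, ATL, 16, 16), (Gamma, 19, ATL, 16, 17), (Gamma, 19, ATL, 16, 20), (Gamma, 19, ATL, 16, 6), (Gamma, 19, ATL, 16, 8), (Gamma, 19, BOS, 31, 10), (Gamma, 19, BOS, 31, 12), (Gamma, 19, BOS, 31, 16), (Gamma, 19, BOS, 31, 17), (Gamma, 19, BOS, 31, 20), (Gamma, 19, BOS, 31, 6), (Gamma, 19, BOS, 31, 8), (Helix, 19, DC, 6, 10), (Helix, 19, DC, 6, 12), (Helix, 19, DC, 6, 16), (Helix, 19, DC, 6, 17), (Helix, 19, DC, 6, 20), (Helix, 19, DC, 6, 6), (Helix, 19, DC, 6, 8), (Omega, 19, SEA, 20, 10), (Omega, 19, SEA, 20, 12), (Omega, 19, SEA, 20, 16), (Omega, 19, SEA, 20, 17), (Omega, 19, SEA, 20, 20), (Omega, 19, SEA, 20, 6), (Omega, 19, SEA, 20, 8), (Orion, 19, NYC, 26, 10), (Orion, 19, NYC, 26, 12), (Orion, 19, NYC, 26, 16), (Orion, 19, NYC, 26, 17), (Orion, 19, NYC, 26, 20), (Orion, 19, NYC, 26, 6), (Orion, 19, NYC, 26, 8), (Vega, 19, SF, 5, 10), (Vega, 19, SF, 5, 12), (Vega, 19, SF, 5, 16), (Vega, 19, SF, 5, 17), (Vega, 19, SF, 5, 20), (Vega, 19, SF, 5, 6), (Vega, 19, SF, 5, 8)}
Selection city != SF: {(Echo, 19, ATL, 39, 10), (Echo, 19, ATL, 39, 12), (Echo, 19, ATL, 39, 16), (Echo, 19, ATL, 39, 17), (Echo, 19, ATL, 39, 20), (Echo, 19, ATL, 39, 6), (Echo, 19, ATL, 39, 8), (Gamma, 19, ATL, 16, 10), (Gamma, 19, ATL, 16, 12), (Gamma, 19, ATL, 16, 16), (Gamma, 19, ATL, 16, 17), (Gamma, 19, ATL, 16, 20), (Gamma, 19, ATL, 16, 6), (Gamma, 19, ATL, 16, 8), (Gamma, 19, BOS, 31, 10), (Gamma, 19, BOS, 31, 12), (Gamma, 19, BOS, 31, 16), (Gamma, 19, BOS, 31, 17), (Gamma, 19, BOS, 31, 20), (Gamma, 19, BOS, 31, 6), (Gamma, 19, BOS, 31, 8), (Helix, 19, DC, 6, 10), (Helix, 19, DC, 6, 12), (Helix, 19, DC, 6, 16), (Helix, 19, DC, 6, 17), (Helix, 19, DC, 6, 20), (Helix, 19, DC, 6, 6), (Helix, 19, DC, 6, 8), (Omega, 19, SEA, 20, 10), (Omega, 19, SEA, 20, 12), (Omega, 19, SEA, 20, 16), (Omega, 19, SEA, 20, 17), (Omega, 19, SEA, 20, 20), (Omega, 19, SEA, 20, 6), (Omega, 19, SEA, 20, 8), (Orion, 19, NYC, 26, 10), (Orion, 19, NYC, 26, 12), (Orion, 19, NYC, 26, 16), (Orion, 19, NYC, 26, 17), (Orion, 19, NYC, 26, 20), (Orion, 19, NYC, 26, 6), (Orion, 19, NYC, 26, 8)}
Keep only column(s) pid, cost (35 duplicate(s) eliminated): {(19, 10), (19, 12), (19, 16), (19, 17), (19, 20), (19, 6), (19, 8)}
Difference: {(19, 10), (19, 12), (19, 16), (19, 17), (19, 20), (19, 6), (19, 8)} with {(14, 27), (18, 18), (19, 17), (19, 6), (36, 37), (38, 38), (8, 24)} → {(19, 10), (19, 12), (19, 16), (19, 20), (19, 8)}
Keep only column(s) cost, pid: {(10, 19), (12, 19), (16, 19), (20, 19), (8, 19)}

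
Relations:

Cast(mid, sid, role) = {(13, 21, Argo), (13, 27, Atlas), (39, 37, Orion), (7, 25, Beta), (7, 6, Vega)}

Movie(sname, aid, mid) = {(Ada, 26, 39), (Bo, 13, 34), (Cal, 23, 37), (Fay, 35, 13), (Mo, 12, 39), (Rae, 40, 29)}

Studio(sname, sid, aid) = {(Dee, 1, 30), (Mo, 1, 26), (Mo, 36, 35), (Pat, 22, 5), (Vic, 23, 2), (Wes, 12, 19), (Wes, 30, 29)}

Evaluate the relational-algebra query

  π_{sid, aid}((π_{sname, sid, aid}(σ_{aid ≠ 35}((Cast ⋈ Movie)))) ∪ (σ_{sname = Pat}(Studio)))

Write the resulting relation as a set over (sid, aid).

Joining Cast and Movie on mid yields {(13, 21, Argo, Fay, 35), (13, 27, Atlas, Fay, 35), (39, 37, Orion, Ada, 26), (39, 37, Orion, Mo, 12)}.
Filtering on aid ≠ 35 leaves {(39, 37, Orion, Ada, 26), (39, 37, Orion, Mo, 12)}.
Keep only column(s) sname, sid, aid: {(Ada, 37, 26), (Mo, 37, 12)}
Filtering on sname = Pat leaves {(Pat, 22, 5)}.
Union: {(Ada, 37, 26), (Mo, 37, 12)} with {(Pat, 22, 5)} → {(Ada, 37, 26), (Mo, 37, 12), (Pat, 22, 5)}
Keep only column(s) sid, aid: {(22, 5), (37, 12), (37, 26)}

{(22, 5), (37, 12), (37, 26)}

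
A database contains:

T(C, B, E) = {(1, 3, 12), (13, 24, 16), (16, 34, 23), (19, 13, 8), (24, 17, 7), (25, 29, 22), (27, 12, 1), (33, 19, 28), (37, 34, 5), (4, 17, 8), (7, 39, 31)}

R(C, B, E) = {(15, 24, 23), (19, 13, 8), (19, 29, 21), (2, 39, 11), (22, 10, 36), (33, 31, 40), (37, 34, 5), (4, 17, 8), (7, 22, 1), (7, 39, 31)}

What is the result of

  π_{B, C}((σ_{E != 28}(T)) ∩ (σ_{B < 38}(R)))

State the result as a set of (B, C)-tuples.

{(13, 19), (17, 4), (34, 37)}

Apply σ_{E != 28}; surviving tuples: {(1, 3, 12), (13, 24, 16), (16, 34, 23), (19, 13, 8), (24, 17, 7), (25, 29, 22), (27, 12, 1), (37, 34, 5), (4, 17, 8), (7, 39, 31)}
Apply σ_{B < 38}; surviving tuples: {(15, 24, 23), (19, 13, 8), (19, 29, 21), (22, 10, 36), (33, 31, 40), (37, 34, 5), (4, 17, 8), (7, 22, 1)}
Set intersection of the two operands is {(19, 13, 8), (37, 34, 5), (4, 17, 8)}.
Keep only column(s) B, C: {(13, 19), (17, 4), (34, 37)}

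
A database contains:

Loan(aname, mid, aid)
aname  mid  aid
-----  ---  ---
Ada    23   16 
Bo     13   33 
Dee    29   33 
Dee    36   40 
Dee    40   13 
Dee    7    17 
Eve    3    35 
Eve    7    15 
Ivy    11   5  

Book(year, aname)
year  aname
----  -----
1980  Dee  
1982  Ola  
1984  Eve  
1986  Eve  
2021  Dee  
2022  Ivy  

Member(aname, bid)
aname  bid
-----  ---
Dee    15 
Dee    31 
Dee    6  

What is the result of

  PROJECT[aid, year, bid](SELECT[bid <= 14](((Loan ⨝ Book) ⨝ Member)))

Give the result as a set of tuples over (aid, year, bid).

Natural join on aname: {(Dee, 29, 33, 1980), (Dee, 29, 33, 2021), (Dee, 36, 40, 1980), (Dee, 36, 40, 2021), (Dee, 40, 13, 1980), (Dee, 40, 13, 2021), (Dee, 7, 17, 1980), (Dee, 7, 17, 2021), (Eve, 3, 35, 1984), (Eve, 3, 35, 1986), (Eve, 7, 15, 1984), (Eve, 7, 15, 1986), (Ivy, 11, 5, 2022)}
Natural join on aname: {(Dee, 29, 33, 1980, 15), (Dee, 29, 33, 1980, 31), (Dee, 29, 33, 1980, 6), (Dee, 29, 33, 2021, 15), (Dee, 29, 33, 2021, 31), (Dee, 29, 33, 2021, 6), (Dee, 36, 40, 1980, 15), (Dee, 36, 40, 1980, 31), (Dee, 36, 40, 1980, 6), (Dee, 36, 40, 2021, 15), (Dee, 36, 40, 2021, 31), (Dee, 36, 40, 2021, 6), (Dee, 40, 13, 1980, 15), (Dee, 40, 13, 1980, 31), (Dee, 40, 13, 1980, 6), (Dee, 40, 13, 2021, 15), (Dee, 40, 13, 2021, 31), (Dee, 40, 13, 2021, 6), (Dee, 7, 17, 1980, 15), (Dee, 7, 17, 1980, 31), (Dee, 7, 17, 1980, 6), (Dee, 7, 17, 2021, 15), (Dee, 7, 17, 2021, 31), (Dee, 7, 17, 2021, 6)}
Apply σ_{bid <= 14}; surviving tuples: {(Dee, 29, 33, 1980, 6), (Dee, 29, 33, 2021, 6), (Dee, 36, 40, 1980, 6), (Dee, 36, 40, 2021, 6), (Dee, 40, 13, 1980, 6), (Dee, 40, 13, 2021, 6), (Dee, 7, 17, 1980, 6), (Dee, 7, 17, 2021, 6)}
π[aid, year, bid]: project onto (aid, year, bid) → {(13, 1980, 6), (13, 2021, 6), (17, 1980, 6), (17, 2021, 6), (33, 1980, 6), (33, 2021, 6), (40, 1980, 6), (40, 2021, 6)}

{(13, 1980, 6), (13, 2021, 6), (17, 1980, 6), (17, 2021, 6), (33, 1980, 6), (33, 2021, 6), (40, 1980, 6), (40, 2021, 6)}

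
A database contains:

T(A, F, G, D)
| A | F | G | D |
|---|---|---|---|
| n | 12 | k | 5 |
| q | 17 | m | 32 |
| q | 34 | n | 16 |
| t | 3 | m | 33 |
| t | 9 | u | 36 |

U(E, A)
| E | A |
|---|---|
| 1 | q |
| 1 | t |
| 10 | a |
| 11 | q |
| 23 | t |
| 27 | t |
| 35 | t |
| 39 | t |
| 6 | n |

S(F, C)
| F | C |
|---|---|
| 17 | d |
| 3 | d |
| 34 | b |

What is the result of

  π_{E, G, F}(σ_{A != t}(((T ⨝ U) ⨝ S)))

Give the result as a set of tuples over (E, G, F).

{(1, m, 17), (1, n, 34), (11, m, 17), (11, n, 34)}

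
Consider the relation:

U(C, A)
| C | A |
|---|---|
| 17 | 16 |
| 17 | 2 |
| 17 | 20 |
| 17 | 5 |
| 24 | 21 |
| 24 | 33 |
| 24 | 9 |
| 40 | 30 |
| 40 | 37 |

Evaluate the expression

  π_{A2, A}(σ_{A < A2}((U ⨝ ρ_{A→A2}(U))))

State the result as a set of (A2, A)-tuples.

ρ[A→A2]: schema becomes (C, A2); tuples unchanged.
U ⋈ ρ_{A→A2}(U) (natural join on C): {(17, 16, 16), (17, 16, 2), (17, 16, 20), (17, 16, 5), (17, 2, 16), (17, 2, 2), (17, 2, 20), (17, 2, 5), (17, 20, 16), (17, 20, 2), (17, 20, 20), (17, 20, 5), (17, 5, 16), (17, 5, 2), (17, 5, 20), (17, 5, 5), (24, 21, 21), (24, 21, 33), (24, 21, 9), (24, 33, 21), (24, 33, 33), (24, 33, 9), (24, 9, 21), (24, 9, 33), (24, 9, 9), (40, 30, 30), (40, 30, 37), (40, 37, 30), (40, 37, 37)}
σ[A < A2]: keep tuples satisfying A < A2 → {(17, 16, 20), (17, 2, 16), (17, 2, 20), (17, 2, 5), (17, 5, 16), (17, 5, 20), (24, 21, 33), (24, 9, 21), (24, 9, 33), (40, 30, 37)}
π_{A2, A} gives {(16, 2), (16, 5), (20, 16), (20, 2), (20, 5), (21, 9), (33, 21), (33, 9), (37, 30), (5, 2)}.

{(16, 2), (16, 5), (20, 16), (20, 2), (20, 5), (21, 9), (33, 21), (33, 9), (37, 30), (5, 2)}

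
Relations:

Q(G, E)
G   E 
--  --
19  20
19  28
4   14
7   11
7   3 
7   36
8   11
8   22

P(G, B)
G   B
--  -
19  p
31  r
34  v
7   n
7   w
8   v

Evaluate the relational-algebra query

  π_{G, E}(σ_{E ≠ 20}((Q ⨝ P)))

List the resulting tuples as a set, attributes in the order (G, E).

{(19, 28), (7, 11), (7, 3), (7, 36), (8, 11), (8, 22)}

Q ⋈ P (natural join on G): {(19, 20, p), (19, 28, p), (7, 11, n), (7, 11, w), (7, 3, n), (7, 3, w), (7, 36, n), (7, 36, w), (8, 11, v), (8, 22, v)}
σ[E ≠ 20]: keep tuples satisfying E ≠ 20 → {(19, 28, p), (7, 11, n), (7, 11, w), (7, 3, n), (7, 3, w), (7, 36, n), (7, 36, w), (8, 11, v), (8, 22, v)}
Keep only column(s) G, E (3 duplicate(s) eliminated): {(19, 28), (7, 11), (7, 3), (7, 36), (8, 11), (8, 22)}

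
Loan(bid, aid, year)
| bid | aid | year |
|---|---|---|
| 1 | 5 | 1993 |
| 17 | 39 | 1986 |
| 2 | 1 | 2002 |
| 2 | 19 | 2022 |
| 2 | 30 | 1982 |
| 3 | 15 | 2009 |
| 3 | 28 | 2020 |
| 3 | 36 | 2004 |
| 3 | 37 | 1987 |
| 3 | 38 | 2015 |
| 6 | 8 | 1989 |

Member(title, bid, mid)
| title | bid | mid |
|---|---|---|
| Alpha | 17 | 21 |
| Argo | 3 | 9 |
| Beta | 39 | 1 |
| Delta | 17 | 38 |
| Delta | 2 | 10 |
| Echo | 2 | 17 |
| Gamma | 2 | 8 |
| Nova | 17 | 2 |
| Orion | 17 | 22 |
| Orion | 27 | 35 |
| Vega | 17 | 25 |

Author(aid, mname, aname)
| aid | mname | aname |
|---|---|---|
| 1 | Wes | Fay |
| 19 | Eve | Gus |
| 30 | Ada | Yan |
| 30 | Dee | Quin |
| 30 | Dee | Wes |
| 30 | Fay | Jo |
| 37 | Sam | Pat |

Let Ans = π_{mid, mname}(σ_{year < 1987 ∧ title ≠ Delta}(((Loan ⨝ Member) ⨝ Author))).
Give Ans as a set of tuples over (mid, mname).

{(17, Ada), (17, Dee), (17, Fay), (8, Ada), (8, Dee), (8, Fay)}

Natural join on bid: {(17, 39, 1986, Alpha, 21), (17, 39, 1986, Delta, 38), (17, 39, 1986, Nova, 2), (17, 39, 1986, Orion, 22), (17, 39, 1986, Vega, 25), (2, 1, 2002, Delta, 10), (2, 1, 2002, Echo, 17), (2, 1, 2002, Gamma, 8), (2, 19, 2022, Delta, 10), (2, 19, 2022, Echo, 17), (2, 19, 2022, Gamma, 8), (2, 30, 1982, Delta, 10), (2, 30, 1982, Echo, 17), (2, 30, 1982, Gamma, 8), (3, 15, 2009, Argo, 9), (3, 28, 2020, Argo, 9), (3, 36, 2004, Argo, 9), (3, 37, 1987, Argo, 9), (3, 38, 2015, Argo, 9)}
Natural join on aid: {(2, 1, 2002, Delta, 10, Wes, Fay), (2, 1, 2002, Echo, 17, Wes, Fay), (2, 1, 2002, Gamma, 8, Wes, Fay), (2, 19, 2022, Delta, 10, Eve, Gus), (2, 19, 2022, Echo, 17, Eve, Gus), (2, 19, 2022, Gamma, 8, Eve, Gus), (2, 30, 1982, Delta, 10, Ada, Yan), (2, 30, 1982, Delta, 10, Dee, Quin), (2, 30, 1982, Delta, 10, Dee, Wes), (2, 30, 1982, Delta, 10, Fay, Jo), (2, 30, 1982, Echo, 17, Ada, Yan), (2, 30, 1982, Echo, 17, Dee, Quin), (2, 30, 1982, Echo, 17, Dee, Wes), (2, 30, 1982, Echo, 17, Fay, Jo), (2, 30, 1982, Gamma, 8, Ada, Yan), (2, 30, 1982, Gamma, 8, Dee, Quin), (2, 30, 1982, Gamma, 8, Dee, Wes), (2, 30, 1982, Gamma, 8, Fay, Jo), (3, 37, 1987, Argo, 9, Sam, Pat)}
Filtering on year < 1987 ∧ title ≠ Delta leaves {(2, 30, 1982, Echo, 17, Ada, Yan), (2, 30, 1982, Echo, 17, Dee, Quin), (2, 30, 1982, Echo, 17, Dee, Wes), (2, 30, 1982, Echo, 17, Fay, Jo), (2, 30, 1982, Gamma, 8, Ada, Yan), (2, 30, 1982, Gamma, 8, Dee, Quin), (2, 30, 1982, Gamma, 8, Dee, Wes), (2, 30, 1982, Gamma, 8, Fay, Jo)}.
Keep only column(s) mid, mname (2 duplicate(s) eliminated): {(17, Ada), (17, Dee), (17, Fay), (8, Ada), (8, Dee), (8, Fay)}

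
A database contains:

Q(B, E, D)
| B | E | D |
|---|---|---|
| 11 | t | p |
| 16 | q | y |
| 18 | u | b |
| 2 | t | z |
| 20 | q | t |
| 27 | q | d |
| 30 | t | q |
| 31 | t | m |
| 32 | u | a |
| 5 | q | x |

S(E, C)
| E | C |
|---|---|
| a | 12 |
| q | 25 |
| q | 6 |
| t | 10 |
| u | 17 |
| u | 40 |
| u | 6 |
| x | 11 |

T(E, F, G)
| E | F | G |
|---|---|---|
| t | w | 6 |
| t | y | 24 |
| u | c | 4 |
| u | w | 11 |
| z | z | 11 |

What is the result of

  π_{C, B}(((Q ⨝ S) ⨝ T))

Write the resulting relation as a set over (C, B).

Joining Q and S on E yields {(11, t, p, 10), (16, q, y, 25), (16, q, y, 6), (18, u, b, 17), (18, u, b, 40), (18, u, b, 6), (2, t, z, 10), (20, q, t, 25), (20, q, t, 6), (27, q, d, 25), (27, q, d, 6), (30, t, q, 10), (31, t, m, 10), (32, u, a, 17), (32, u, a, 40), (32, u, a, 6), (5, q, x, 25), (5, q, x, 6)}.
Joining (Q ⨝ S) and T on E yields {(11, t, p, 10, w, 6), (11, t, p, 10, y, 24), (18, u, b, 17, c, 4), (18, u, b, 17, w, 11), (18, u, b, 40, c, 4), (18, u, b, 40, w, 11), (18, u, b, 6, c, 4), (18, u, b, 6, w, 11), (2, t, z, 10, w, 6), (2, t, z, 10, y, 24), (30, t, q, 10, w, 6), (30, t, q, 10, y, 24), (31, t, m, 10, w, 6), (31, t, m, 10, y, 24), (32, u, a, 17, c, 4), (32, u, a, 17, w, 11), (32, u, a, 40, c, 4), (32, u, a, 40, w, 11), (32, u, a, 6, c, 4), (32, u, a, 6, w, 11)}.
π[C, B]: project onto (C, B) (10 duplicate(s) eliminated) → {(10, 11), (10, 2), (10, 30), (10, 31), (17, 18), (17, 32), (40, 18), (40, 32), (6, 18), (6, 32)}

{(10, 11), (10, 2), (10, 30), (10, 31), (17, 18), (17, 32), (40, 18), (40, 32), (6, 18), (6, 32)}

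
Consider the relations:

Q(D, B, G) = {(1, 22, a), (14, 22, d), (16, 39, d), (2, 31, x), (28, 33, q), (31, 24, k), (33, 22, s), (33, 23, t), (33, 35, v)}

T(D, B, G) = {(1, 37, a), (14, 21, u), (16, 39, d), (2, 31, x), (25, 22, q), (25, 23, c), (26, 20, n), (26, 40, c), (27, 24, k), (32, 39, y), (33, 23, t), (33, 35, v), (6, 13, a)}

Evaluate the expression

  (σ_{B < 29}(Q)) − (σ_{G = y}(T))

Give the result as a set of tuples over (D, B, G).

σ[B < 29]: keep tuples satisfying B < 29 → {(1, 22, a), (14, 22, d), (31, 24, k), (33, 22, s), (33, 23, t)}
σ[G = y]: keep tuples satisfying G = y → {(32, 39, y)}
Taking the difference: {(1, 22, a), (14, 22, d), (31, 24, k), (33, 22, s), (33, 23, t)}

{(1, 22, a), (14, 22, d), (31, 24, k), (33, 22, s), (33, 23, t)}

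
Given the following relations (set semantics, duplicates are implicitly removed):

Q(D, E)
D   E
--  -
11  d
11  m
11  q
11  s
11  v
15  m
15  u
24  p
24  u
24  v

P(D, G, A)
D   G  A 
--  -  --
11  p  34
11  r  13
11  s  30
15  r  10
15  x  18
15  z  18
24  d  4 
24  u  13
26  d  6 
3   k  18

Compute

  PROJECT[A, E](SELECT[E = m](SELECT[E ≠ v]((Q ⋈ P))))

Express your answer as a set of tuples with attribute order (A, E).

Joining Q and P on D yields {(11, d, p, 34), (11, d, r, 13), (11, d, s, 30), (11, m, p, 34), (11, m, r, 13), (11, m, s, 30), (11, q, p, 34), (11, q, r, 13), (11, q, s, 30), (11, s, p, 34), (11, s, r, 13), (11, s, s, 30), (11, v, p, 34), (11, v, r, 13), (11, v, s, 30), (15, m, r, 10), (15, m, x, 18), (15, m, z, 18), (15, u, r, 10), (15, u, x, 18), (15, u, z, 18), (24, p, d, 4), (24, p, u, 13), (24, u, d, 4), (24, u, u, 13), (24, v, d, 4), (24, v, u, 13)}.
Apply σ_{E ≠ v}; surviving tuples: {(11, d, p, 34), (11, d, r, 13), (11, d, s, 30), (11, m, p, 34), (11, m, r, 13), (11, m, s, 30), (11, q, p, 34), (11, q, r, 13), (11, q, s, 30), (11, s, p, 34), (11, s, r, 13), (11, s, s, 30), (15, m, r, 10), (15, m, x, 18), (15, m, z, 18), (15, u, r, 10), (15, u, x, 18), (15, u, z, 18), (24, p, d, 4), (24, p, u, 13), (24, u, d, 4), (24, u, u, 13)}
Apply σ_{E = m}; surviving tuples: {(11, m, p, 34), (11, m, r, 13), (11, m, s, 30), (15, m, r, 10), (15, m, x, 18), (15, m, z, 18)}
π[A, E]: project onto (A, E) (1 duplicate(s) eliminated) → {(10, m), (13, m), (18, m), (30, m), (34, m)}

{(10, m), (13, m), (18, m), (30, m), (34, m)}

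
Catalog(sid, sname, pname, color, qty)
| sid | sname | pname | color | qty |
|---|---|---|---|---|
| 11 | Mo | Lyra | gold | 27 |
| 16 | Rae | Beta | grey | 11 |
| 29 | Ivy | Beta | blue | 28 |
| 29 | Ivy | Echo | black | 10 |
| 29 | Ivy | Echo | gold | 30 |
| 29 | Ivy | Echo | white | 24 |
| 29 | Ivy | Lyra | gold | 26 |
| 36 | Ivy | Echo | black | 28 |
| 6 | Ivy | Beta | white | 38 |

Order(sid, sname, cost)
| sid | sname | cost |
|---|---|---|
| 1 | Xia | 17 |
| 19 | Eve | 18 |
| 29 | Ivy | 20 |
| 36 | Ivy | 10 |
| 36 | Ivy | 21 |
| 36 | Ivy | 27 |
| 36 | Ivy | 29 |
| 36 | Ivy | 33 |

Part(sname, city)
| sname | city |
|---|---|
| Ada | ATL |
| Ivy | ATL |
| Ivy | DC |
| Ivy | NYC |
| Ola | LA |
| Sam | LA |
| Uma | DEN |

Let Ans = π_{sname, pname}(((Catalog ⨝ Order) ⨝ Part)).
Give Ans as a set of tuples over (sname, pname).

{(Ivy, Beta), (Ivy, Echo), (Ivy, Lyra)}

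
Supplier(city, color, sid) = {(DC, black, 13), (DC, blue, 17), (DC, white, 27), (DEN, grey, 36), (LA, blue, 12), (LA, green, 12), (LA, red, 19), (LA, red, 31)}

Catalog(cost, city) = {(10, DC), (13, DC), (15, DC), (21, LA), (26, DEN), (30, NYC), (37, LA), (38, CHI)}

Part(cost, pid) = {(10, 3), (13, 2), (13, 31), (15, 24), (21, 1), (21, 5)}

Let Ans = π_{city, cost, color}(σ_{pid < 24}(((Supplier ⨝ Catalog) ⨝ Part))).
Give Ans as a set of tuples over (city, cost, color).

Supplier ⋈ Catalog (natural join on city): {(DC, black, 13, 10), (DC, black, 13, 13), (DC, black, 13, 15), (DC, blue, 17, 10), (DC, blue, 17, 13), (DC, blue, 17, 15), (DC, white, 27, 10), (DC, white, 27, 13), (DC, white, 27, 15), (DEN, grey, 36, 26), (LA, blue, 12, 21), (LA, blue, 12, 37), (LA, green, 12, 21), (LA, green, 12, 37), (LA, red, 19, 21), (LA, red, 19, 37), (LA, red, 31, 21), (LA, red, 31, 37)}
(Supplier ⨝ Catalog) ⋈ Part (natural join on cost): {(DC, black, 13, 10, 3), (DC, black, 13, 13, 2), (DC, black, 13, 13, 31), (DC, black, 13, 15, 24), (DC, blue, 17, 10, 3), (DC, blue, 17, 13, 2), (DC, blue, 17, 13, 31), (DC, blue, 17, 15, 24), (DC, white, 27, 10, 3), (DC, white, 27, 13, 2), (DC, white, 27, 13, 31), (DC, white, 27, 15, 24), (LA, blue, 12, 21, 1), (LA, blue, 12, 21, 5), (LA, green, 12, 21, 1), (LA, green, 12, 21, 5), (LA, red, 19, 21, 1), (LA, red, 19, 21, 5), (LA, red, 31, 21, 1), (LA, red, 31, 21, 5)}
Filtering on pid < 24 leaves {(DC, black, 13, 10, 3), (DC, black, 13, 13, 2), (DC, blue, 17, 10, 3), (DC, blue, 17, 13, 2), (DC, white, 27, 10, 3), (DC, white, 27, 13, 2), (LA, blue, 12, 21, 1), (LA, blue, 12, 21, 5), (LA, green, 12, 21, 1), (LA, green, 12, 21, 5), (LA, red, 19, 21, 1), (LA, red, 19, 21, 5), (LA, red, 31, 21, 1), (LA, red, 31, 21, 5)}.
π_{city, cost, color} gives {(DC, 10, black), (DC, 10, blue), (DC, 10, white), (DC, 13, black), (DC, 13, blue), (DC, 13, white), (LA, 21, blue), (LA, 21, green), (LA, 21, red)} (5 duplicate(s) eliminated).

{(DC, 10, black), (DC, 10, blue), (DC, 10, white), (DC, 13, black), (DC, 13, blue), (DC, 13, white), (LA, 21, blue), (LA, 21, green), (LA, 21, red)}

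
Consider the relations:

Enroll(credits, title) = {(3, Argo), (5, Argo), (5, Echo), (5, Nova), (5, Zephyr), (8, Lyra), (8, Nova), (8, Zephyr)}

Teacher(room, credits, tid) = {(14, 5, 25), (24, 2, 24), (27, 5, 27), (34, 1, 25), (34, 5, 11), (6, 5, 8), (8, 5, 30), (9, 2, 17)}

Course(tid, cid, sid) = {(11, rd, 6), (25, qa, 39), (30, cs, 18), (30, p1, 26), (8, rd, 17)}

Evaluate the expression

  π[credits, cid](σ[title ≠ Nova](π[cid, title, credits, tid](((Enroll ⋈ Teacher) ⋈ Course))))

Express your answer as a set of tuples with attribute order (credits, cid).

Joining Enroll and Teacher on credits yields {(5, Argo, 14, 25), (5, Argo, 27, 27), (5, Argo, 34, 11), (5, Argo, 6, 8), (5, Argo, 8, 30), (5, Echo, 14, 25), (5, Echo, 27, 27), (5, Echo, 34, 11), (5, Echo, 6, 8), (5, Echo, 8, 30), (5, Nova, 14, 25), (5, Nova, 27, 27), (5, Nova, 34, 11), (5, Nova, 6, 8), (5, Nova, 8, 30), (5, Zephyr, 14, 25), (5, Zephyr, 27, 27), (5, Zephyr, 34, 11), (5, Zephyr, 6, 8), (5, Zephyr, 8, 30)}.
Joining (Enroll ⋈ Teacher) and Course on tid yields {(5, Argo, 14, 25, qa, 39), (5, Argo, 34, 11, rd, 6), (5, Argo, 6, 8, rd, 17), (5, Argo, 8, 30, cs, 18), (5, Argo, 8, 30, p1, 26), (5, Echo, 14, 25, qa, 39), (5, Echo, 34, 11, rd, 6), (5, Echo, 6, 8, rd, 17), (5, Echo, 8, 30, cs, 18), (5, Echo, 8, 30, p1, 26), (5, Nova, 14, 25, qa, 39), (5, Nova, 34, 11, rd, 6), (5, Nova, 6, 8, rd, 17), (5, Nova, 8, 30, cs, 18), (5, Nova, 8, 30, p1, 26), (5, Zephyr, 14, 25, qa, 39), (5, Zephyr, 34, 11, rd, 6), (5, Zephyr, 6, 8, rd, 17), (5, Zephyr, 8, 30, cs, 18), (5, Zephyr, 8, 30, p1, 26)}.
Projecting to cid, title, credits, tid: {(cs, Argo, 5, 30), (cs, Echo, 5, 30), (cs, Nova, 5, 30), (cs, Zephyr, 5, 30), (p1, Argo, 5, 30), (p1, Echo, 5, 30), (p1, Nova, 5, 30), (p1, Zephyr, 5, 30), (qa, Argo, 5, 25), (qa, Echo, 5, 25), (qa, Nova, 5, 25), (qa, Zephyr, 5, 25), (rd, Argo, 5, 11), (rd, Argo, 5, 8), (rd, Echo, 5, 11), (rd, Echo, 5, 8), (rd, Nova, 5, 11), (rd, Nova, 5, 8), (rd, Zephyr, 5, 11), (rd, Zephyr, 5, 8)}
Apply σ_{title ≠ Nova}; surviving tuples: {(cs, Argo, 5, 30), (cs, Echo, 5, 30), (cs, Zephyr, 5, 30), (p1, Argo, 5, 30), (p1, Echo, 5, 30), (p1, Zephyr, 5, 30), (qa, Argo, 5, 25), (qa, Echo, 5, 25), (qa, Zephyr, 5, 25), (rd, Argo, 5, 11), (rd, Argo, 5, 8), (rd, Echo, 5, 11), (rd, Echo, 5, 8), (rd, Zephyr, 5, 11), (rd, Zephyr, 5, 8)}
Projecting to credits, cid (11 duplicate(s) eliminated): {(5, cs), (5, p1), (5, qa), (5, rd)}

{(5, cs), (5, p1), (5, qa), (5, rd)}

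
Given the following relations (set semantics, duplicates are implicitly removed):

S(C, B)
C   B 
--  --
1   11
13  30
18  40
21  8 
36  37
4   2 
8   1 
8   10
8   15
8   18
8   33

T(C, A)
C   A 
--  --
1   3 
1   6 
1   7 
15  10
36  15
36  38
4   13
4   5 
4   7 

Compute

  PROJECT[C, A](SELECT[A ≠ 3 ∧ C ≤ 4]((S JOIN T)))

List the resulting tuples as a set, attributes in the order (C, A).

{(1, 6), (1, 7), (4, 13), (4, 5), (4, 7)}

Joining S and T on C yields {(1, 11, 3), (1, 11, 6), (1, 11, 7), (36, 37, 15), (36, 37, 38), (4, 2, 13), (4, 2, 5), (4, 2, 7)}.
Filtering on A ≠ 3 ∧ C ≤ 4 leaves {(1, 11, 6), (1, 11, 7), (4, 2, 13), (4, 2, 5), (4, 2, 7)}.
Keep only column(s) C, A: {(1, 6), (1, 7), (4, 13), (4, 5), (4, 7)}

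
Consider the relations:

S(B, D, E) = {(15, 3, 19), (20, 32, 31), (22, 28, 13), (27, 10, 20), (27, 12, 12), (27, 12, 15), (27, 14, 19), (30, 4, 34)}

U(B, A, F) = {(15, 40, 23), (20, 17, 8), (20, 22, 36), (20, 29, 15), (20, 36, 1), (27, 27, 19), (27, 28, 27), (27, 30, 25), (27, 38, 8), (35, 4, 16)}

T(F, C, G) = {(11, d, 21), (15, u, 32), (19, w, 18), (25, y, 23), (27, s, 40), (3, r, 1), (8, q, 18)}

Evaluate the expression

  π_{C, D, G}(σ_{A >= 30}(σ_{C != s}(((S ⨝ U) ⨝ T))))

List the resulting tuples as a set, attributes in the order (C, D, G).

{(q, 10, 18), (q, 12, 18), (q, 14, 18), (y, 10, 23), (y, 12, 23), (y, 14, 23)}

S ⋈ U (natural join on B): {(15, 3, 19, 40, 23), (20, 32, 31, 17, 8), (20, 32, 31, 22, 36), (20, 32, 31, 29, 15), (20, 32, 31, 36, 1), (27, 10, 20, 27, 19), (27, 10, 20, 28, 27), (27, 10, 20, 30, 25), (27, 10, 20, 38, 8), (27, 12, 12, 27, 19), (27, 12, 12, 28, 27), (27, 12, 12, 30, 25), (27, 12, 12, 38, 8), (27, 12, 15, 27, 19), (27, 12, 15, 28, 27), (27, 12, 15, 30, 25), (27, 12, 15, 38, 8), (27, 14, 19, 27, 19), (27, 14, 19, 28, 27), (27, 14, 19, 30, 25), (27, 14, 19, 38, 8)}
(S ⨝ U) ⋈ T (natural join on F): {(20, 32, 31, 17, 8, q, 18), (20, 32, 31, 29, 15, u, 32), (27, 10, 20, 27, 19, w, 18), (27, 10, 20, 28, 27, s, 40), (27, 10, 20, 30, 25, y, 23), (27, 10, 20, 38, 8, q, 18), (27, 12, 12, 27, 19, w, 18), (27, 12, 12, 28, 27, s, 40), (27, 12, 12, 30, 25, y, 23), (27, 12, 12, 38, 8, q, 18), (27, 12, 15, 27, 19, w, 18), (27, 12, 15, 28, 27, s, 40), (27, 12, 15, 30, 25, y, 23), (27, 12, 15, 38, 8, q, 18), (27, 14, 19, 27, 19, w, 18), (27, 14, 19, 28, 27, s, 40), (27, 14, 19, 30, 25, y, 23), (27, 14, 19, 38, 8, q, 18)}
Filtering on C != s leaves {(20, 32, 31, 17, 8, q, 18), (20, 32, 31, 29, 15, u, 32), (27, 10, 20, 27, 19, w, 18), (27, 10, 20, 30, 25, y, 23), (27, 10, 20, 38, 8, q, 18), (27, 12, 12, 27, 19, w, 18), (27, 12, 12, 30, 25, y, 23), (27, 12, 12, 38, 8, q, 18), (27, 12, 15, 27, 19, w, 18), (27, 12, 15, 30, 25, y, 23), (27, 12, 15, 38, 8, q, 18), (27, 14, 19, 27, 19, w, 18), (27, 14, 19, 30, 25, y, 23), (27, 14, 19, 38, 8, q, 18)}.
Filtering on A >= 30 leaves {(27, 10, 20, 30, 25, y, 23), (27, 10, 20, 38, 8, q, 18), (27, 12, 12, 30, 25, y, 23), (27, 12, 12, 38, 8, q, 18), (27, 12, 15, 30, 25, y, 23), (27, 12, 15, 38, 8, q, 18), (27, 14, 19, 30, 25, y, 23), (27, 14, 19, 38, 8, q, 18)}.
Projecting to C, D, G (2 duplicate(s) eliminated): {(q, 10, 18), (q, 12, 18), (q, 14, 18), (y, 10, 23), (y, 12, 23), (y, 14, 23)}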